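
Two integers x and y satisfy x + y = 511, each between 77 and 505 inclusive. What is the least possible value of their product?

xy = x(511 − x) is concave in x, so over [77, 434] it is minimized at an endpoint.
At the endpoint x = 77, y = 511 − 77 = 434, so xy = 77 × 434 = 33418.

33418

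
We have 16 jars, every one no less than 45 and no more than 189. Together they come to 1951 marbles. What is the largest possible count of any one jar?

To make one jar as large as possible, make the other 15 as small as possible.
The other 15 contribute at least 15 × 45 = 675, leaving at most 1951 − 675 = 1276.
But each jar is capped at 189, so the maximum is 189.
Achievable: one at 189 and the other 15 totalling 1762, which fits since 15 × 45 ≤ 1762 ≤ 15 × 189.

189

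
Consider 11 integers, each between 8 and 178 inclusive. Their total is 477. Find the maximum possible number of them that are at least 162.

If k of the values are ≥ 162, the total is ≥ 162k + 8(11 − k).
Setting 162k + 8(11 − k) ≤ 477 gives 154k ≤ 389, so k ≤ 2.
k = 2 is achieved by 2 values at 162 and 9 at 8, total 396; add 81 to one value (staying below 162) to reach 477.

2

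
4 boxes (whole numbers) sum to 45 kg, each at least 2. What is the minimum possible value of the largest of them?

If every one of the 4 were at most 11, the total would be at most 4 × 11 = 44 < 45.
Taking 3 copies of 11 and 1 copy of 12 gives exactly 45, so 12 is attained.

12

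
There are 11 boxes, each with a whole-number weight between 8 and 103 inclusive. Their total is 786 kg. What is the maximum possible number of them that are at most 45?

5

Suppose k of them are at most 45. Those contribute at most 45 each and the rest at most 103 each.
So the total is at most 45k + 103(11 − k) = 1133 − 58k. This must still be ≥ 786, so k ≤ 5.
k = 5 is achieved by 5 values at 45 and 6 at 103, total 843; lower one of the 103's by 57 (still > 45) to reach 786.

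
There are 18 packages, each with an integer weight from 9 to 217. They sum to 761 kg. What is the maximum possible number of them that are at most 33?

Each value at 33 or below falls at least 217 − 33 = 184 short of the ceiling 217.
The ceiling total is 18 × 217 = 3906, and we need 761, so at most ⌊(3906 − 761)/184⌋ = 17 can be that low.
k = 17 is achieved by 17 values at 33 and 1 at 217, total 778; lower one of the 217's by 17 (still > 33) to reach 761.

17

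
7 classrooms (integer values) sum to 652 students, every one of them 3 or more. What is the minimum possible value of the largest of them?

94

The average is 652/7 > 93, so not all 7 can be 93 or less; the largest is ≥ 94.
Equality holds with 1 value of 94 and 6 values of 93.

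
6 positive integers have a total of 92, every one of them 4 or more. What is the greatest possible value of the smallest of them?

The average is 92/6 < 16, so some value is ≤ 15.
Achievable: 4 of them at 15 and 2 at 16 total 92.

15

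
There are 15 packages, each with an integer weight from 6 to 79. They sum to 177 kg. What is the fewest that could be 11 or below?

If only k of them are at most 11, the other 15 − k are at least 12, so the total is at least (15 − k)·12 + k·6.
This is ≤ 177, so (15 − k)·12 + 6k ≤ 177, which gives k ≥ 1.
Exactly 1 works: 1 value at 6 and 14 at 12 total 174; raise one of the low values by 3 (still ≤ 11) to hit 177.

1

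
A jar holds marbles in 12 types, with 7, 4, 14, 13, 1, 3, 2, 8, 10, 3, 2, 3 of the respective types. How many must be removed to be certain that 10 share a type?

61

In the worst case you take as many as possible of each type without reaching 10: 7 + 4 + 9 + 9 + 1 + 3 + 2 + 8 + 9 + 3 + 2 + 3 = 60.
The next one must give 10 of some type, so 60 + 1 = 61.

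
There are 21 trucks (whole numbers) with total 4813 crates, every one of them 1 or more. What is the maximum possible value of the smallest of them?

The 21 values sum to 4813, so their minimum is at most ⌊4813/21⌋ = 229.
Achievable: 17 of them at 229 and 4 at 230 total 4813.

229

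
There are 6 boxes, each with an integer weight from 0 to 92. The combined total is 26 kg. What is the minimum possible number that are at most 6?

3

Each value above 6 is at least 7, contributing at least 7 − 0 = 7 above the floor 0.
The sum exceeds the floor total 0 by 26, so at most ⌊26/7⌋ = 3 exceed 6, and at least 3 are ≤ 6.
Exactly 3 works: 3 values at 0 and 3 at 7 total 21; raise one of the low values by 5 (still ≤ 6) to hit 26.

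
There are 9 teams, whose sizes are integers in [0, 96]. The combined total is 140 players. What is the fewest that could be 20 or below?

Each value above 20 is at least 21, contributing at least 21 − 0 = 21 above the floor 0.
The sum exceeds the floor total 0 by 140, so at most ⌊140/21⌋ = 6 exceed 20, and at least 3 are ≤ 20.
Exactly 3 works: 3 values at 0 and 6 at 21 total 126; raise one of the low values by 14 (still ≤ 20) to hit 140.

3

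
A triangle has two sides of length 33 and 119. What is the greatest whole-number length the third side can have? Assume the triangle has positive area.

The third side must be less than 33 + 119 = 152.
The largest integer below 152 is 151.

151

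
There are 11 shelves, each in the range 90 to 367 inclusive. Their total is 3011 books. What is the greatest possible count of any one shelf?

Maximizing one value means minimizing the remaining 10.
The other 10 contribute at least 10 × 90 = 900, leaving at most 3011 − 900 = 2111.
But each shelf is capped at 367, so the maximum is 367.
Achievable: one at 367 and the other 10 totalling 2644, which fits since 10 × 90 ≤ 2644 ≤ 10 × 367.

367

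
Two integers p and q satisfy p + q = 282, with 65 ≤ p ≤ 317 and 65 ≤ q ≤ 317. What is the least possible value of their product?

Since p + q is fixed, pushing one of them to its bound minimizes the product.
The extreme feasible split is p = 65, q = 217, giving pq = 14105.

14105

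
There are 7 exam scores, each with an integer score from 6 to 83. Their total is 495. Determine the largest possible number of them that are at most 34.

Suppose k of them are at most 34. Those contribute at most 34 each and the rest at most 83 each.
So the total is at most 34k + 83(7 − k) = 581 − 49k. This must still be ≥ 495, so k ≤ 1.
k = 1 is achieved by 1 value at 34 and 6 at 83, total 532; lower one of the 83's by 37 (still > 34) to reach 495.

1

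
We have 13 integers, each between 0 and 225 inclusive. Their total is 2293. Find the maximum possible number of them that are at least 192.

11

With k values at 192 or above and the rest at least 0, the sum is at least 0 + 192k.
Since the sum is 2293, we need 192k ≤ 2293, i.e. k ≤ 11.
k = 11 is achieved by 11 values at 192 and 2 at 0, total 2112; add 181 to one value (staying below 192) to reach 2293.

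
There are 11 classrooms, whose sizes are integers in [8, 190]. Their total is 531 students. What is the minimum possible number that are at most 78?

Each value above 78 is at least 79, contributing at least 79 − 8 = 71 above the floor 8.
The sum exceeds the floor total 88 by 443, so at most ⌊443/71⌋ = 6 exceed 78, and at least 5 are ≤ 78.
Exactly 5 works: 5 values at 8 and 6 at 79 total 514; raise one of the low values by 17 (still ≤ 78) to hit 531.

5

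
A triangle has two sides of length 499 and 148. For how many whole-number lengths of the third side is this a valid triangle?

295

The triangle inequality gives |499 − 148| < c < 499 + 148, i.e. 351 < c < 647.
So c can be any integer from 352 to 646: 295 values.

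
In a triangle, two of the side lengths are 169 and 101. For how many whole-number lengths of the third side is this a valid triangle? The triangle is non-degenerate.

The triangle inequality gives |169 − 101| < c < 169 + 101, i.e. 68 < c < 270.
So c can be any integer from 69 to 269: 201 values.

201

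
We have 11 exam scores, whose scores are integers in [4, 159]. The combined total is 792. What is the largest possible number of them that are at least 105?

With k values at 105 or above and the rest at least 4, the sum is at least 44 + 101k.
Since the sum is 792, we need 101k ≤ 748, i.e. k ≤ 7.
k = 7 is achieved by 7 values at 105 and 4 at 4, total 751; add 41 to one value (staying below 105) to reach 792.

7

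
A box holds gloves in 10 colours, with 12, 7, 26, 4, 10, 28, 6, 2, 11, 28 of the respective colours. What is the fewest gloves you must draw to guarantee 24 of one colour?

122

In the worst case you take as many as possible of each colour without reaching 24: 12 + 7 + 23 + 4 + 10 + 23 + 6 + 2 + 11 + 23 = 121.
The next one must give 24 of some colour, so 121 + 1 = 122.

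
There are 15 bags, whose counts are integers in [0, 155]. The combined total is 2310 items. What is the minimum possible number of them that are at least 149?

13

Suppose at most 15 − j of them reach 149; then j values are ≤ 148 and the rest ≤ 155.
The total is then ≤ 148·j + 155·(15 − j) = 2325 − 7j. For this to be ≥ 2310 we need j ≤ 2, so at least 15 − 2 = 13 must reach 149.
Exactly 13 works: 13 values at 155 and 2 at 148 total 2311; lower one of the high values by 1 (still ≥ 149) to hit 2310.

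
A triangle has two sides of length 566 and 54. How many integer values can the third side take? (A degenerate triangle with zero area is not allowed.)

The triangle inequality gives |566 − 54| < c < 566 + 54, i.e. 512 < c < 620.
So c can be any integer from 513 to 619: 107 values.

107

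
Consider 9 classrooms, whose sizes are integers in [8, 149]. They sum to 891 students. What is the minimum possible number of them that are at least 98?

If only k of them are at least 98, the other 9 − k are at most 97, so the total is at most k·149 + (9 − k)·97.
This must reach 891, so k·149 + (9 − k)·97 ≥ 891, giving k ≥ 1.
Exactly 1 works: 1 value at 149 and 8 at 97 total 925; lower one of the high values by 34 (still ≥ 98) to hit 891.

1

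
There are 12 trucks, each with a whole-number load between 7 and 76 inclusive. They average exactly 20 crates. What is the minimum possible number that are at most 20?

1

The total is 12 × 20 = 240.
If only k of them are at most 20, the other 12 − k are at least 21, so the total is at least (12 − k)·21 + k·7.
This is ≤ 240, so (12 − k)·21 + 7k ≤ 240, which gives k ≥ 1.
Exactly 1 works: 1 value at 7 and 11 at 21 total 238; raise one of the low values by 2 (still ≤ 20) to hit 240.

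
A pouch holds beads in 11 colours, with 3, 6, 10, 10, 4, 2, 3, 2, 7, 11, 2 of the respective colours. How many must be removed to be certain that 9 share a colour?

54

In the worst case you take as many as possible of each colour without reaching 9: 3 + 6 + 8 + 8 + 4 + 2 + 3 + 2 + 7 + 8 + 2 = 53.
The next one must give 9 of some colour, so 53 + 1 = 54.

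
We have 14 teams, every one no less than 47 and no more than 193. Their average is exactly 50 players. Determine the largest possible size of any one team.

89

To make one team as large as possible, make the other 13 as small as possible.
The total is 14 × 50 = 700.
The other 13 contribute at least 13 × 47 = 611, leaving at most 700 − 611 = 89.
Since 89 ≤ 193, this is achievable: one at 89 and 13 at 47.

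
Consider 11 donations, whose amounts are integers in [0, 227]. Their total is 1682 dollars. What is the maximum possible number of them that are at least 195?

8

Suppose k of them are at least 195. Those contribute at least 195 each and the other 11 − k at least 0 each.
So the total is at least 195k + 0(11 − k) = 0 + 195k. This must be ≤ 1682, giving k ≤ 8.
k = 8 is achieved by 8 values at 195 and 3 at 0, total 1560; add 122 to one value (staying below 195) to reach 1682.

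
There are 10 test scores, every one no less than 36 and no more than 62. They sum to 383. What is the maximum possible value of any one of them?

Maximizing one value means minimizing the remaining 9.
The other 9 contribute at least 9 × 36 = 324, leaving at most 383 − 324 = 59.
Since 59 ≤ 62, this is achievable: one at 59 and 9 at 36.

59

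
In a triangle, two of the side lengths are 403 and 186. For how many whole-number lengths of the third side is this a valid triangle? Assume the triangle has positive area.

The triangle inequality gives |403 − 186| < c < 403 + 186, i.e. 217 < c < 589.
So c can be any integer from 218 to 588: 371 values.

371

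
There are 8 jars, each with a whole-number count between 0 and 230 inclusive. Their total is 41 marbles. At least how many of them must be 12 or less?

If only k of them are at most 12, the other 8 − k are at least 13, so the total is at least (8 − k)·13 + k·0.
This is ≤ 41, so (8 − k)·13 + 0k ≤ 41, which gives k ≥ 5.
Exactly 5 works: 5 values at 0 and 3 at 13 total 39; raise one of the low values by 2 (still ≤ 12) to hit 41.

5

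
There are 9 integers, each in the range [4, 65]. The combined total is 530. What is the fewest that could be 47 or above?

If only k of them are at least 47, the other 9 − k are at most 46, so the total is at most k·65 + (9 − k)·46.
This must reach 530, so k·65 + (9 − k)·46 ≥ 530, giving k ≥ 7.
Exactly 7 works: 7 values at 65 and 2 at 46 total 547; lower one of the high values by 17 (still ≥ 47) to hit 530.

7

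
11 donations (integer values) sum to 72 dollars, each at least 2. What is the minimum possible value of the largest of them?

7

If every one of the 11 were at most 6, the total would be at most 11 × 6 = 66 < 72.
Achievable: 6 of them at 7 and 5 at 6 total 72.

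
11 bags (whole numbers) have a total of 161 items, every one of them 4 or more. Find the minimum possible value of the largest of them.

15

The average is 161/11 > 14, so not all 11 can be 14 or less; the largest is ≥ 15.
Equality holds with 7 values of 15 and 4 values of 14.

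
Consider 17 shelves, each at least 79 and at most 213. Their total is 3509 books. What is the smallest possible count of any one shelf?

101

To make one shelf as small as possible, make the other 16 as large as possible.
The other 16 contribute at most 16 × 213 = 3408, leaving at least 3509 − 3408 = 101.
Since 101 ≥ 79, this is achievable: one at 101 and 16 at 213.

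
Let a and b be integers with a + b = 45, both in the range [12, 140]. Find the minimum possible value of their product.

ab = a(45 − a) is concave in a, so over [12, 33] it is minimized at an endpoint.
At the endpoint a = 12, b = 45 − 12 = 33, so ab = 12 × 33 = 396.

396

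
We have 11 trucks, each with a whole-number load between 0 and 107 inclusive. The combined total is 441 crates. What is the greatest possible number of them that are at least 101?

4

Suppose k of them are at least 101. Those contribute at least 101 each and the other 11 − k at least 0 each.
So the total is at least 101k + 0(11 − k) = 0 + 101k. This must be ≤ 441, giving k ≤ 4.
k = 4 is achieved by 4 values at 101 and 7 at 0, total 404; add 37 to one value (staying below 101) to reach 441.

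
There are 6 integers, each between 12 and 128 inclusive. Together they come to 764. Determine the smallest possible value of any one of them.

To make one integer as small as possible, make the other 5 as large as possible.
The other 5 contribute at most 5 × 128 = 640, leaving at least 764 − 640 = 124.
Since 124 ≥ 12, this is achievable: one at 124 and 5 at 128.

124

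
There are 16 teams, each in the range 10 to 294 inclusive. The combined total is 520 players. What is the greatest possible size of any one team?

294

Maximizing one value means minimizing the remaining 15.
The other 15 contribute at least 15 × 10 = 150, leaving at most 520 − 150 = 370.
But each team is capped at 294, so the maximum is 294.
Achievable: one at 294 and the other 15 totalling 226, which fits since 15 × 10 ≤ 226 ≤ 15 × 294.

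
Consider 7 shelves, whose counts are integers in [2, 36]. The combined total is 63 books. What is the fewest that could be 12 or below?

3

If only k of them are at most 12, the other 7 − k are at least 13, so the total is at least (7 − k)·13 + k·2.
This is ≤ 63, so (7 − k)·13 + 2k ≤ 63, which gives k ≥ 3.
Exactly 3 works: 3 values at 2 and 4 at 13 total 58; raise one of the low values by 5 (still ≤ 12) to hit 63.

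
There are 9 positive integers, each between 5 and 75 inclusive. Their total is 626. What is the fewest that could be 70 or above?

1

Each value short of 70 is at most 69, costing at least 75 − 69 = 6 against the maximum total of 675.
We can afford to lose at most 675 − 626 = 49, so at most ⌊49/6⌋ = 8 fall short, and at least 1 are ≥ 70.
Exactly 1 works: 1 value at 75 and 8 at 69 total 627; lower one of the high values by 1 (still ≥ 70) to hit 626.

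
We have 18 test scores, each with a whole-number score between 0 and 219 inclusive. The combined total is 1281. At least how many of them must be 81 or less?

3

Each value above 81 is at least 82, contributing at least 82 − 0 = 82 above the floor 0.
The sum exceeds the floor total 0 by 1281, so at most ⌊1281/82⌋ = 15 exceed 81, and at least 3 are ≤ 81.
Exactly 3 works: 3 values at 0 and 15 at 82 total 1230; raise one of the low values by 51 (still ≤ 81) to hit 1281.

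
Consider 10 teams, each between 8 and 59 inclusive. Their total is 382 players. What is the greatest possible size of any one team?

59

To make one team as large as possible, make the other 9 as small as possible.
The other 9 contribute at least 9 × 8 = 72, leaving at most 382 − 72 = 310.
But each team is capped at 59, so the maximum is 59.
Achievable: one at 59 and the other 9 totalling 323, which fits since 9 × 8 ≤ 323 ≤ 9 × 59.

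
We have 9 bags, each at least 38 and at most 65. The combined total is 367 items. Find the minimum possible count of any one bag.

Minimizing one value means maximizing the remaining 8.
The other 8 can take up 8 × 65 = 520 ≥ 367 − 38, so one bag can sit at its floor of 38.
Achievable: one at 38 and the other 8 totalling 329, which fits since 8 × 38 ≤ 329 ≤ 8 × 65.

38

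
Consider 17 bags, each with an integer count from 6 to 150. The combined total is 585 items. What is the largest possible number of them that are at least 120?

If k of the values are ≥ 120, the total is ≥ 120k + 6(17 − k).
Setting 120k + 6(17 − k) ≤ 585 gives 114k ≤ 483, so k ≤ 4.
k = 4 is achieved by 4 values at 120 and 13 at 6, total 558; add 27 to one value (staying below 120) to reach 585.

4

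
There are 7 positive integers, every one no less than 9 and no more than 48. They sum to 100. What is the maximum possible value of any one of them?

46

To make one integer as large as possible, make the other 6 as small as possible.
The other 6 contribute at least 6 × 9 = 54, leaving at most 100 − 54 = 46.
Since 46 ≤ 48, this is achievable: one at 46 and 6 at 9.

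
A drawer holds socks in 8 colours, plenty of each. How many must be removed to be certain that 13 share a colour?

In the worst case you draw 12 of each of the 8 colours: 8 × 12 = 96.
One more forces 13 of some colour, so 96 + 1 = 97.

97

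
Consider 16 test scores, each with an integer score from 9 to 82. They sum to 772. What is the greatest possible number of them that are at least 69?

If k of the values are ≥ 69, the total is ≥ 69k + 9(16 − k).
Setting 69k + 9(16 − k) ≤ 772 gives 60k ≤ 628, so k ≤ 10.
k = 10 is achieved by 10 values at 69 and 6 at 9, total 744; add 28 to one value (staying below 69) to reach 772.

10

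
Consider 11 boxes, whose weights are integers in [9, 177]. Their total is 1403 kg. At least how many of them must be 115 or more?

Suppose at most 11 − j of them reach 115; then j values are ≤ 114 and the rest ≤ 177.
The total is then ≤ 114·j + 177·(11 − j) = 1947 − 63j. For this to be ≥ 1403 we need j ≤ 8, so at least 11 − 8 = 3 must reach 115.
Exactly 3 works: 3 values at 177 and 8 at 114 total 1443; lower one of the high values by 40 (still ≥ 115) to hit 1403.

3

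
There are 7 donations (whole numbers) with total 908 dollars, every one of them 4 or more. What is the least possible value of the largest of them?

130

The 7 values sum to 908, so their maximum is at least ⌈908/7⌉ = 130.
Equality holds with 5 values of 130 and 2 values of 129.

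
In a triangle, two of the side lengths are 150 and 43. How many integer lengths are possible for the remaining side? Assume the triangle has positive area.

The triangle inequality gives |150 − 43| < c < 150 + 43, i.e. 107 < c < 193.
So c can be any integer from 108 to 192: 85 values.

85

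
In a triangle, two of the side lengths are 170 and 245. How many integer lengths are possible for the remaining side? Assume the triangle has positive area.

339

The triangle inequality gives |170 − 245| < c < 170 + 245, i.e. 75 < c < 415.
So c can be any integer from 76 to 414: 339 values.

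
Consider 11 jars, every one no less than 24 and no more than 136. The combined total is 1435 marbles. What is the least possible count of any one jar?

75

To make one jar as small as possible, make the other 10 as large as possible.
The other 10 contribute at most 10 × 136 = 1360, leaving at least 1435 − 1360 = 75.
Since 75 ≥ 24, this is achievable: one at 75 and 10 at 136.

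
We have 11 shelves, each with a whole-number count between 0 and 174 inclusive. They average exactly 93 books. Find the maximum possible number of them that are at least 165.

6

The total is 11 × 93 = 1023.
Suppose k of them are at least 165. Those contribute at least 165 each and the other 11 − k at least 0 each.
So the total is at least 165k + 0(11 − k) = 0 + 165k. This must be ≤ 1023, giving k ≤ 6.
k = 6 is achieved by 6 values at 165 and 5 at 0, total 990; add 33 to one value (staying below 165) to reach 1023.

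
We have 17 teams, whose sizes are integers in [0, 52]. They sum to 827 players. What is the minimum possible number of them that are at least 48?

6

Suppose at most 17 − j of them reach 48; then j values are ≤ 47 and the rest ≤ 52.
The total is then ≤ 47·j + 52·(17 − j) = 884 − 5j. For this to be ≥ 827 we need j ≤ 11, so at least 17 − 11 = 6 must reach 48.
Exactly 6 works: 6 values at 52 and 11 at 47 total 829; lower one of the high values by 2 (still ≥ 48) to hit 827.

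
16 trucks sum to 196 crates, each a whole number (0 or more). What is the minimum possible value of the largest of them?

Some value must be at least ⌈196/16⌉ = 13, since 16 × 12 = 192 < 196.
Taking 12 copies of 12 and 4 copies of 13 gives exactly 196, so 13 is attained.

13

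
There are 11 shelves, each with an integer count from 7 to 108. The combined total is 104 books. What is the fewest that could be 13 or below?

8

If only k of them are at most 13, the other 11 − k are at least 14, so the total is at least (11 − k)·14 + k·7.
This is ≤ 104, so (11 − k)·14 + 7k ≤ 104, which gives k ≥ 8.
Exactly 8 works: 8 values at 7 and 3 at 14 total 98; raise one of the low values by 6 (still ≤ 13) to hit 104.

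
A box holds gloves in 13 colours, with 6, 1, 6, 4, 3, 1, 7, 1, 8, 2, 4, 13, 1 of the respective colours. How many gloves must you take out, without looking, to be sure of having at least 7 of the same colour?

48

In the worst case you take as many as possible of each colour without reaching 7: 6 + 1 + 6 + 4 + 3 + 1 + 6 + 1 + 6 + 2 + 4 + 6 + 1 = 47.
The next one must give 7 of some colour, so 47 + 1 = 48.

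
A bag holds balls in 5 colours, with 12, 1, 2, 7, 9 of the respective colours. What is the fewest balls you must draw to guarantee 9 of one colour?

27

In the worst case you take as many as possible of each colour without reaching 9: 8 + 1 + 2 + 7 + 8 = 26.
The next one must give 9 of some colour, so 26 + 1 = 27.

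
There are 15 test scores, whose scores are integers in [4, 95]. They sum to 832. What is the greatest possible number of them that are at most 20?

Each value at 20 or below falls at least 95 − 20 = 75 short of the ceiling 95.
The ceiling total is 15 × 95 = 1425, and we need 832, so at most ⌊(1425 − 832)/75⌋ = 7 can be that low.
k = 7 is achieved by 7 values at 20 and 8 at 95, total 900; lower one of the 95's by 68 (still > 20) to reach 832.

7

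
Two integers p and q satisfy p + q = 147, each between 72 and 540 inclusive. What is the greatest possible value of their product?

pq = p(147 − p) is maximized when p is as near 147/2 as the bounds allow.
Taking p = 73 and q = 74 (both in [72, 540]) gives pq = 5402.

5402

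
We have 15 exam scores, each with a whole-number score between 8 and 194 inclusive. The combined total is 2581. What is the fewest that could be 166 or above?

4

If only k of them are at least 166, the other 15 − k are at most 165, so the total is at most k·194 + (15 − k)·165.
This must reach 2581, so k·194 + (15 − k)·165 ≥ 2581, giving k ≥ 4.
Exactly 4 works: 4 values at 194 and 11 at 165 total 2591; lower one of the high values by 10 (still ≥ 166) to hit 2581.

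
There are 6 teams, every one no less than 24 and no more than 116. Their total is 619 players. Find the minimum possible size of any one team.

Minimizing one value means maximizing the remaining 5.
The other 5 contribute at most 5 × 116 = 580, leaving at least 619 − 580 = 39.
Since 39 ≥ 24, this is achievable: one at 39 and 5 at 116.

39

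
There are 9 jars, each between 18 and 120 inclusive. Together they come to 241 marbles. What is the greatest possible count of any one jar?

Maximizing one value means minimizing the remaining 8.
The other 8 contribute at least 8 × 18 = 144, leaving at most 241 − 144 = 97.
Since 97 ≤ 120, this is achievable: one at 97 and 8 at 18.

97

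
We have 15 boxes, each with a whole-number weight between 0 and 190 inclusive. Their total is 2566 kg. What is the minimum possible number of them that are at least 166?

Each value short of 166 is at most 165, costing at least 190 − 165 = 25 against the maximum total of 2850.
We can afford to lose at most 2850 − 2566 = 284, so at most ⌊284/25⌋ = 11 fall short, and at least 4 are ≥ 166.
Exactly 4 works: 4 values at 190 and 11 at 165 total 2575; lower one of the high values by 9 (still ≥ 166) to hit 2566.

4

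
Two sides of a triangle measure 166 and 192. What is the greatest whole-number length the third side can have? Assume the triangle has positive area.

The third side must be less than 166 + 192 = 358.
The largest integer below 358 is 357.

357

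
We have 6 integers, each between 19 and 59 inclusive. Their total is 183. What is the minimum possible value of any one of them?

To make one integer as small as possible, make the other 5 as large as possible.
The other 5 can take up 5 × 59 = 295 ≥ 183 − 19, so one integer can sit at its floor of 19.
Achievable: one at 19 and the other 5 totalling 164, which fits since 5 × 19 ≤ 164 ≤ 5 × 59.

19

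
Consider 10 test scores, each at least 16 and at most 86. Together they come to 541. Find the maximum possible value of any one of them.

86

Maximizing one value means minimizing the remaining 9.
The other 9 contribute at least 9 × 16 = 144, leaving at most 541 − 144 = 397.
But each score is capped at 86, so the maximum is 86.
Achievable: one at 86 and the other 9 totalling 455, which fits since 9 × 16 ≤ 455 ≤ 9 × 86.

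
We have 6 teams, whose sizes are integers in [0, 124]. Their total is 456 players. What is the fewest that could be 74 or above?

1

If only k of them are at least 74, the other 6 − k are at most 73, so the total is at most k·124 + (6 − k)·73.
This must reach 456, so k·124 + (6 − k)·73 ≥ 456, giving k ≥ 1.
Exactly 1 works: 1 value at 124 and 5 at 73 total 489; lower one of the high values by 33 (still ≥ 74) to hit 456.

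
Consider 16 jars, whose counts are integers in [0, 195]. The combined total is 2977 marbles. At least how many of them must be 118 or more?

Each value short of 118 is at most 117, costing at least 195 − 117 = 78 against the maximum total of 3120.
We can afford to lose at most 3120 − 2977 = 143, so at most ⌊143/78⌋ = 1 fall short, and at least 15 are ≥ 118.
Exactly 15 works: 15 values at 195 and 1 at 117 total 3042; lower one of the high values by 65 (still ≥ 118) to hit 2977.

15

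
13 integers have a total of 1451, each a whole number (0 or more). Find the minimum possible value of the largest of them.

112

The average is 1451/13 > 111, so not all 13 can be 111 or less; the largest is ≥ 112.
Equality holds with 8 values of 112 and 5 values of 111.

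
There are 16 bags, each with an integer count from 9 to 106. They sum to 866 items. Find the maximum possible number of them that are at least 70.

With k values at 70 or above and the rest at least 9, the sum is at least 144 + 61k.
Since the sum is 866, we need 61k ≤ 722, i.e. k ≤ 11.
k = 11 is achieved by 11 values at 70 and 5 at 9, total 815; add 51 to one value (staying below 70) to reach 866.

11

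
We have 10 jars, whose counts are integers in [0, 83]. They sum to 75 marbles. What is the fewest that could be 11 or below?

Let j be the number exceeding 11. Then the total is ≥ 12·j + 0·(10 − j) = 0 + 12j.
So 12j ≤ 75 and j ≤ 6; hence at least 10 − 6 = 4 are ≤ 11.
Exactly 4 works: 4 values at 0 and 6 at 12 total 72; raise one of the low values by 3 (still ≤ 11) to hit 75.

4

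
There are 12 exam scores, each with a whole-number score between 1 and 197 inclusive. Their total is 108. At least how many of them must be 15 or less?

6

If only k of them are at most 15, the other 12 − k are at least 16, so the total is at least (12 − k)·16 + k·1.
This is ≤ 108, so (12 − k)·16 + 1k ≤ 108, which gives k ≥ 6.
Exactly 6 works: 6 values at 1 and 6 at 16 total 102; raise one of the low values by 6 (still ≤ 15) to hit 108.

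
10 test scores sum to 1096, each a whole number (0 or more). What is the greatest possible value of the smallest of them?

The average is 1096/10 < 110, so some value is ≤ 109.
Taking 4 copies of 109 and 6 copies of 110 gives exactly 1096, so 109 is attained.

109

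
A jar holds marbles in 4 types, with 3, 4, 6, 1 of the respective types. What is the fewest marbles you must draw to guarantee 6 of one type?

In the worst case you take as many as possible of each type without reaching 6: 3 + 4 + 5 + 1 = 13.
The next one must give 6 of some type, so 13 + 1 = 14.

14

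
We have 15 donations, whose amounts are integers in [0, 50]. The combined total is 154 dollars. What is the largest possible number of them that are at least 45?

If k of the values are ≥ 45, the total is ≥ 45k + 0(15 − k).
Setting 45k + 0(15 − k) ≤ 154 gives 45k ≤ 154, so k ≤ 3.
k = 3 is achieved by 3 values at 45 and 12 at 0, total 135; add 19 to one value (staying below 45) to reach 154.

3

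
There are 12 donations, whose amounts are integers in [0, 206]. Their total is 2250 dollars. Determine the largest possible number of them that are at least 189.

11

Suppose k of them are at least 189. Those contribute at least 189 each and the other 12 − k at least 0 each.
So the total is at least 189k + 0(12 − k) = 0 + 189k. This must be ≤ 2250, giving k ≤ 11.
k = 11 is achieved by 11 values at 189 and 1 at 0, total 2079; add 171 to one value (staying below 189) to reach 2250.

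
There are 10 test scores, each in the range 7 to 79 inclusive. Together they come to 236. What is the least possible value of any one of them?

7

Minimizing one value means maximizing the remaining 9.
The other 9 can take up 9 × 79 = 711 ≥ 236 − 7, so one score can sit at its floor of 7.
Achievable: one at 7 and the other 9 totalling 229, which fits since 9 × 7 ≤ 229 ≤ 9 × 79.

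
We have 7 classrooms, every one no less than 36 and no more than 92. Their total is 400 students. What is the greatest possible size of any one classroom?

92

To make one classroom as large as possible, make the other 6 as small as possible.
The other 6 contribute at least 6 × 36 = 216, leaving at most 400 − 216 = 184.
But each classroom is capped at 92, so the maximum is 92.
Achievable: one at 92 and the other 6 totalling 308, which fits since 6 × 36 ≤ 308 ≤ 6 × 92.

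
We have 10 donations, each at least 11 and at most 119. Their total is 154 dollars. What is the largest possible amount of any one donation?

Maximizing one value means minimizing the remaining 9.
The other 9 contribute at least 9 × 11 = 99, leaving at most 154 − 99 = 55.
Since 55 ≤ 119, this is achievable: one at 55 and 9 at 11.

55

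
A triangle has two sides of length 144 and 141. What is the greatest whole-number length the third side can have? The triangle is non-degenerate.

The third side must be less than 144 + 141 = 285.
The largest integer below 285 is 284.

284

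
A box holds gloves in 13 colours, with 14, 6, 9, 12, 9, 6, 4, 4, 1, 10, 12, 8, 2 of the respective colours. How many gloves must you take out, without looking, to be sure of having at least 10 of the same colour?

In the worst case you take as many as possible of each colour without reaching 10: 9 + 6 + 9 + 9 + 9 + 6 + 4 + 4 + 1 + 9 + 9 + 8 + 2 = 85.
The next one must give 10 of some colour, so 85 + 1 = 86.

86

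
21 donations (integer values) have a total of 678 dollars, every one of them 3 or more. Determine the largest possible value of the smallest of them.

If every one of the 21 were at least 33, the total would be at least 21 × 33 = 693 > 678.
Equality holds with 15 values of 32 and 6 values of 33.

32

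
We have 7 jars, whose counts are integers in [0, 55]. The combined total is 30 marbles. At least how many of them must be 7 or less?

4

Let j be the number exceeding 7. Then the total is ≥ 8·j + 0·(7 − j) = 0 + 8j.
So 8j ≤ 30 and j ≤ 3; hence at least 7 − 3 = 4 are ≤ 7.
Exactly 4 works: 4 values at 0 and 3 at 8 total 24; raise one of the low values by 6 (still ≤ 7) to hit 30.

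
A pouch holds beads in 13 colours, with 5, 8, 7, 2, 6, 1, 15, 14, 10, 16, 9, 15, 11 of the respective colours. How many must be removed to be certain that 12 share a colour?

In the worst case you take as many as possible of each colour without reaching 12: 5 + 8 + 7 + 2 + 6 + 1 + 11 + 11 + 10 + 11 + 9 + 11 + 11 = 103.
The next one must give 12 of some colour, so 103 + 1 = 104.

104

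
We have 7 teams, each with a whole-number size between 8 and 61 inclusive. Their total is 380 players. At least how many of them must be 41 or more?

Suppose at most 7 − j of them reach 41; then j values are ≤ 40 and the rest ≤ 61.
The total is then ≤ 40·j + 61·(7 − j) = 427 − 21j. For this to be ≥ 380 we need j ≤ 2, so at least 7 − 2 = 5 must reach 41.
Exactly 5 works: 5 values at 61 and 2 at 40 total 385; lower one of the high values by 5 (still ≥ 41) to hit 380.

5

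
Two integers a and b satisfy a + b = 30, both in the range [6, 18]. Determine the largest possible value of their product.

ab = a(30 − a) is maximized when a is as near 30/2 as the bounds allow.
Taking a = 15 and b = 15 (both in [6, 18]) gives ab = 225.

225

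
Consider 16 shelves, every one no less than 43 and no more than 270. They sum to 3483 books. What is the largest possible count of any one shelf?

270

Maximizing one value means minimizing the remaining 15.
The other 15 contribute at least 15 × 43 = 645, leaving at most 3483 − 645 = 2838.
But each shelf is capped at 270, so the maximum is 270.
Achievable: one at 270 and the other 15 totalling 3213, which fits since 15 × 43 ≤ 3213 ≤ 15 × 270.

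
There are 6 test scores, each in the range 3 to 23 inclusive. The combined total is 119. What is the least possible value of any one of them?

4

Minimizing one value means maximizing the remaining 5.
The other 5 contribute at most 5 × 23 = 115, leaving at least 119 − 115 = 4.
Since 4 ≥ 3, this is achievable: one at 4 and 5 at 23.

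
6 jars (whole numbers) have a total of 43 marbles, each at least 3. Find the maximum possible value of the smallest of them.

7

The average is 43/6 < 8, so some value is ≤ 7.
Equality holds with 5 values of 7 and 1 value of 8.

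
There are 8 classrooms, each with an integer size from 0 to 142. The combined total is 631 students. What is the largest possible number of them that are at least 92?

6

If k of the values are ≥ 92, the total is ≥ 92k + 0(8 − k).
Setting 92k + 0(8 − k) ≤ 631 gives 92k ≤ 631, so k ≤ 6.
k = 6 is achieved by 6 values at 92 and 2 at 0, total 552; add 79 to one value (staying below 92) to reach 631.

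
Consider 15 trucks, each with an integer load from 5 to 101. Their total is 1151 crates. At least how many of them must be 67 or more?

5

If only k of them are at least 67, the other 15 − k are at most 66, so the total is at most k·101 + (15 − k)·66.
This must reach 1151, so k·101 + (15 − k)·66 ≥ 1151, giving k ≥ 5.
Exactly 5 works: 5 values at 101 and 10 at 66 total 1165; lower one of the high values by 14 (still ≥ 67) to hit 1151.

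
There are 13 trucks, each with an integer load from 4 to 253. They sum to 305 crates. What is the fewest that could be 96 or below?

11

If only k of them are at most 96, the other 13 − k are at least 97, so the total is at least (13 − k)·97 + k·4.
This is ≤ 305, so (13 − k)·97 + 4k ≤ 305, which gives k ≥ 11.
Exactly 11 works: 11 values at 4 and 2 at 97 total 238; raise one of the low values by 67 (still ≤ 96) to hit 305.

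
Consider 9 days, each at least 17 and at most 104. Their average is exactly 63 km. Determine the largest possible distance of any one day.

To make one day as large as possible, make the other 8 as small as possible.
The total is 9 × 63 = 567.
The other 8 contribute at least 8 × 17 = 136, leaving at most 567 − 136 = 431.
But each day is capped at 104, so the maximum is 104.
Achievable: one at 104 and the other 8 totalling 463, which fits since 8 × 17 ≤ 463 ≤ 8 × 104.

104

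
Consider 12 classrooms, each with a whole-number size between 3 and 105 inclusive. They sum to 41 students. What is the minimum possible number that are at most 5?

11

Let j be the number exceeding 5. Then the total is ≥ 6·j + 3·(12 − j) = 36 + 3j.
So 3j ≤ 5 and j ≤ 1; hence at least 12 − 1 = 11 are ≤ 5.
Exactly 11 works: 11 values at 3 and 1 at 6 total 39; raise one of the low values by 2 (still ≤ 5) to hit 41.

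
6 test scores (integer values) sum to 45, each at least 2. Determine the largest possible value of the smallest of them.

If every one of the 6 were at least 8, the total would be at least 6 × 8 = 48 > 45.
Achievable: 3 of them at 7 and 3 at 8 total 45.

7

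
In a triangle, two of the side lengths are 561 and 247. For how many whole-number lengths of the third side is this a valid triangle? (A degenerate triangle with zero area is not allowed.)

493

The triangle inequality gives |561 − 247| < c < 561 + 247, i.e. 314 < c < 808.
So c can be any integer from 315 to 807: 493 values.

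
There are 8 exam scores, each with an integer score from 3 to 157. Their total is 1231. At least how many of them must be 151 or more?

Suppose at most 8 − j of them reach 151; then j values are ≤ 150 and the rest ≤ 157.
The total is then ≤ 150·j + 157·(8 − j) = 1256 − 7j. For this to be ≥ 1231 we need j ≤ 3, so at least 8 − 3 = 5 must reach 151.
Exactly 5 works: 5 values at 157 and 3 at 150 total 1235; lower one of the high values by 4 (still ≥ 151) to hit 1231.

5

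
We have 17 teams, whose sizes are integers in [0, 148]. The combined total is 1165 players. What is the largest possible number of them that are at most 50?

Suppose k of them are at most 50. Those contribute at most 50 each and the rest at most 148 each.
So the total is at most 50k + 148(17 − k) = 2516 − 98k. This must still be ≥ 1165, so k ≤ 13.
k = 13 is achieved by 13 values at 50 and 4 at 148, total 1242; lower one of the 148's by 77 (still > 50) to reach 1165.

13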